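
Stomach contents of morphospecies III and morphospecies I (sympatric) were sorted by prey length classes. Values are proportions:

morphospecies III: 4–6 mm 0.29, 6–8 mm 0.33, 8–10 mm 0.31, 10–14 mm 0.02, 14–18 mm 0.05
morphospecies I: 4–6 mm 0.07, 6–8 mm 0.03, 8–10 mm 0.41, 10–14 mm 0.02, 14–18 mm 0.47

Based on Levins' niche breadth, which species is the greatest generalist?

Σp_IIIᵢ² = 0.29² + 0.33² + 0.31² + 0.02² + 0.05² = 0.0841 + 0.1089 + 0.0961 + 0.0004 + 0.0025 = 0.2920
B_III = 1 / 0.2920 = 3.4247
Σp_Iᵢ² = 0.07² + 0.03² + 0.41² + 0.02² + 0.47² = 0.0049 + 0.0009 + 0.1681 + 0.0004 + 0.2209 = 0.3952
B_I = 1 / 0.3952 = 2.5304
Highest B → broadest niche (most generalist): morphospecies III (B = 3.42).

morphospecies III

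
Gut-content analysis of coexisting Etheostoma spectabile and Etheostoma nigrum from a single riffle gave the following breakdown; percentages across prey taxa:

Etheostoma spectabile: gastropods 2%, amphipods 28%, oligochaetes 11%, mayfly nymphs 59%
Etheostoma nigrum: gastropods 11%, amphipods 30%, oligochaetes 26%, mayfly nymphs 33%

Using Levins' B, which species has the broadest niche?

Etheostoma nigrum

Convert percentages to proportions (divide by 100).
Σp_specᵢ² = 0.02² + 0.28² + 0.11² + 0.59² = 0.0004 + 0.0784 + 0.0121 + 0.3481 = 0.4390
B_spec = 1 / 0.4390 = 2.2779
Σp_nigrᵢ² = 0.11² + 0.30² + 0.26² + 0.33² = 0.0121 + 0.0900 + 0.0676 + 0.1089 = 0.2786
B_nigr = 1 / 0.2786 = 3.5894
Highest B → broadest niche (most generalist): Etheostoma nigrum (B = 3.59).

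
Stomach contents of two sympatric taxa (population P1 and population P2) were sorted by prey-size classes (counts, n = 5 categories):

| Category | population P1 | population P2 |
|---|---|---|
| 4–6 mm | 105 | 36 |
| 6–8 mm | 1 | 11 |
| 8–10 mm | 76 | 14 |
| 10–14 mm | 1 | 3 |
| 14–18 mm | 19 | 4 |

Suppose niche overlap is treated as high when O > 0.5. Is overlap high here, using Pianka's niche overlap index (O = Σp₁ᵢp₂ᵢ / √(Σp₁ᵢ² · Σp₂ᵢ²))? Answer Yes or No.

Proportions for population P1 (n=202): 105/202=0.5198, 1/202=0.0050, 76/202=0.3762, 1/202=0.0050, 19/202=0.0941
Proportions for population P2 (n=68): 36/68=0.5294, 11/68=0.1618, 14/68=0.2059, 3/68=0.0441, 4/68=0.0588
Σ p₁ᵢp₂ᵢ = 0.275182 + 0.000809 + 0.077460 + 0.000221 + 0.005533 = 0.359205
Σp_1ᵢ² = 0.5198² + 0.0050² + 0.3762² + 0.0050² + 0.0941² = 0.270192 + 0.000025 + 0.141526 + 0.000025 + 0.008855 = 0.420623
Σp_2ᵢ² = 0.5294² + 0.1618² + 0.2059² + 0.0441² + 0.0588² = 0.280264 + 0.026179 + 0.042395 + 0.001945 + 0.003457 = 0.354240
O = 0.359205 / √(0.420623 × 0.354240) = 0.359205 / 0.3860071 = 0.9306
O = 0.9306 > 0.5 → Yes.

Yes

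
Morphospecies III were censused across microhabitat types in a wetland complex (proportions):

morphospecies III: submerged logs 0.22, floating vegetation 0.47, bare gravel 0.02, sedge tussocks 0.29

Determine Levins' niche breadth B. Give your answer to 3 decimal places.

Σpᵢ² = 0.22² + 0.47² + 0.02² + 0.29² = 0.0484 + 0.2209 + 0.0004 + 0.0841 = 0.3538
B = 1 / 0.3538 = 2.82646

2.826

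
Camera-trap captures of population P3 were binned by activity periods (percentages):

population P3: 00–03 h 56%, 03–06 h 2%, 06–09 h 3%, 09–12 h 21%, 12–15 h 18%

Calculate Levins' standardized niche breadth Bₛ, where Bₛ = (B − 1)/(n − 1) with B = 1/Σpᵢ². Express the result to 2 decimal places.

0.39

Convert percentages to proportions (divide by 100).
Σpᵢ² = 0.56² + 0.02² + 0.03² + 0.21² + 0.18² = 0.3136 + 0.0004 + 0.0009 + 0.0441 + 0.0324 = 0.3914
B = 1 / 0.3914 = 2.5549
Bₛ = (B − 1)/(n − 1) = (2.5549 − 1)/(5 − 1) = 1.5549/4 = 0.3887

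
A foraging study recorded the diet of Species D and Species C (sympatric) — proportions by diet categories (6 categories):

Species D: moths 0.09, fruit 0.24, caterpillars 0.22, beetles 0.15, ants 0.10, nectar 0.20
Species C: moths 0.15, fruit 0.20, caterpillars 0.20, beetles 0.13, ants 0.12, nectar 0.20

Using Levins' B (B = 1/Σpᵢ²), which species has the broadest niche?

Species C

Σp_Dᵢ² = 0.09² + 0.24² + 0.22² + 0.15² + 0.10² + 0.20² = 0.0081 + 0.0576 + 0.0484 + 0.0225 + 0.0100 + 0.0400 = 0.1866
B_D = 1 / 0.1866 = 5.3591
Σp_Cᵢ² = 0.15² + 0.20² + 0.20² + 0.13² + 0.12² + 0.20² = 0.0225 + 0.0400 + 0.0400 + 0.0169 + 0.0144 + 0.0400 = 0.1738
B_C = 1 / 0.1738 = 5.7537
Highest B → broadest niche (most generalist): Species C (B = 5.75).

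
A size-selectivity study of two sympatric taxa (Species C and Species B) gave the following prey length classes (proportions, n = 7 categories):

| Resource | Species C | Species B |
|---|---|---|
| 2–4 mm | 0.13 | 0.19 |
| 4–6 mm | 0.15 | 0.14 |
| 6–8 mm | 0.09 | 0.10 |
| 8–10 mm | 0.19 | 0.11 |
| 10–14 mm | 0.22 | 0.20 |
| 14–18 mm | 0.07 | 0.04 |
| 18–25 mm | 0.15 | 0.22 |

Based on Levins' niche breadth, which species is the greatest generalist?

Species C

Σp_Cᵢ² = 0.13² + 0.15² + 0.09² + 0.19² + 0.22² + 0.07² + 0.15² = 0.0169 + 0.0225 + 0.0081 + 0.0361 + 0.0484 + 0.0049 + 0.0225 = 0.1594
B_C = 1 / 0.1594 = 6.2735
Σp_Bᵢ² = 0.19² + 0.14² + 0.10² + 0.11² + 0.20² + 0.04² + 0.22² = 0.0361 + 0.0196 + 0.0100 + 0.0121 + 0.0400 + 0.0016 + 0.0484 = 0.1678
B_B = 1 / 0.1678 = 5.9595
Highest B → broadest niche (most generalist): Species C (B = 6.27).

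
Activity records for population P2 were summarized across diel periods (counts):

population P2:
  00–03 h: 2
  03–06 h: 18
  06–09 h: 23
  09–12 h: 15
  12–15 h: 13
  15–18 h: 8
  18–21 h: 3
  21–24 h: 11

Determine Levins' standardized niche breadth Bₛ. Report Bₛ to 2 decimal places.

Proportions for population P2 (n=93): 2/93=0.0215, 18/93=0.1935, 23/93=0.2473, 15/93=0.1613, 13/93=0.1398, 8/93=0.0860, 3/93=0.0323, 11/93=0.1183
Σpᵢ² = 0.0215² + 0.1935² + 0.2473² + 0.1613² + 0.1398² + 0.0860² + 0.0323² + 0.1183² = 0.000462 + 0.037442 + 0.061157 + 0.026018 + 0.019544 + 0.007396 + 0.001043 + 0.013995 = 0.167057
B = 1 / 0.167057 = 5.9860
Bₛ = (B − 1)/(n − 1) = (5.9860 − 1)/(8 − 1) = 4.9860/7 = 0.7123

0.71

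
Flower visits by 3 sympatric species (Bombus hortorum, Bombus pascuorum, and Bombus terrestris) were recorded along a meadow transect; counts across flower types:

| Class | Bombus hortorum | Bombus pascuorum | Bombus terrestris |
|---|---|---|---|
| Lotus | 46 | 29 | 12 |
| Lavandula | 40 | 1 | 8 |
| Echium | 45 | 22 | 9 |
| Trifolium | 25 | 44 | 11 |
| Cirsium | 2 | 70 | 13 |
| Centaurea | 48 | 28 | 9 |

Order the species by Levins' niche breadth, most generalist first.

Proportions for Bombus hortorum (n=206): 46/206=0.2233, 40/206=0.1942, 45/206=0.2184, 25/206=0.1214, 2/206=0.0097, 48/206=0.2330
Proportions for Bombus pascuorum (n=194): 29/194=0.1495, 1/194=0.0052, 22/194=0.1134, 44/194=0.2268, 70/194=0.3608, 28/194=0.1443
Proportions for Bombus terrestris (n=62): 12/62=0.1935, 8/62=0.1290, 9/62=0.1452, 11/62=0.1774, 13/62=0.2097, 9/62=0.1452
Σp_hortᵢ² = 0.2233² + 0.1942² + 0.2184² + 0.1214² + 0.0097² + 0.2330² = 0.049863 + 0.037714 + 0.047699 + 0.014738 + 0.000094 + 0.054289 = 0.204397
B_hort = 1 / 0.204397 = 4.8924
Σp_pascᵢ² = 0.1495² + 0.0052² + 0.1134² + 0.2268² + 0.3608² + 0.1443² = 0.022350 + 0.000027 + 0.012860 + 0.051438 + 0.130177 + 0.020822 = 0.237674
B_pasc = 1 / 0.237674 = 4.2074
Σp_terrᵢ² = 0.1935² + 0.1290² + 0.1452² + 0.1774² + 0.2097² + 0.1452² = 0.037442 + 0.016641 + 0.021083 + 0.031471 + 0.043974 + 0.021083 = 0.171694
B_terr = 1 / 0.171694 = 5.8243
Ranking by B (broadest → narrowest): Bombus terrestris (5.82) > Bombus hortorum (4.89) > Bombus pascuorum (4.21)

Bombus terrestris > Bombus hortorum > Bombus pascuorum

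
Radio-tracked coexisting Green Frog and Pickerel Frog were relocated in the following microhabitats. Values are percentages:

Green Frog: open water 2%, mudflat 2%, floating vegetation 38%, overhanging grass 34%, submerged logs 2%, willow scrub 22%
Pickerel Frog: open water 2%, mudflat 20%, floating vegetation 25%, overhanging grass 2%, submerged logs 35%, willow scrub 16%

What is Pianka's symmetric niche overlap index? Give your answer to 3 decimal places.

0.532

Convert percentages to proportions (divide by 100).
Σ p₁ᵢp₂ᵢ = 0.0004 + 0.0040 + 0.0950 + 0.0068 + 0.0070 + 0.0352 = 0.1484
Σp_1ᵢ² = 0.02² + 0.02² + 0.38² + 0.34² + 0.02² + 0.22² = 0.0004 + 0.0004 + 0.1444 + 0.1156 + 0.0004 + 0.0484 = 0.3096
Σp_2ᵢ² = 0.02² + 0.20² + 0.25² + 0.02² + 0.35² + 0.16² = 0.0004 + 0.0400 + 0.0625 + 0.0004 + 0.1225 + 0.0256 = 0.2514
O = 0.1484 / √(0.3096 × 0.2514) = 0.1484 / 0.278986 = 0.53193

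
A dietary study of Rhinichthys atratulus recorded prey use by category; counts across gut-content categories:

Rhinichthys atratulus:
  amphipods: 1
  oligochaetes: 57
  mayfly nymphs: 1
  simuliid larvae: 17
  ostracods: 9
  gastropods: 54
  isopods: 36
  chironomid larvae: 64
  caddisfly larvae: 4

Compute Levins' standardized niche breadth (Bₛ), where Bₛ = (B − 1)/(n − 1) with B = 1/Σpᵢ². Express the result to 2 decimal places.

Proportions for Rhinichthys atratulus (n=243): 1/243=0.0041, 57/243=0.2346, 1/243=0.0041, 17/243=0.0700, 9/243=0.0370, 54/243=0.2222, 36/243=0.1481, 64/243=0.2634, 4/243=0.0165
Σpᵢ² = 0.0041² + 0.2346² + 0.0041² + 0.0700² + 0.0370² + 0.2222² + 0.1481² + 0.2634² + 0.0165² = 0.000017 + 0.055037 + 0.000017 + 0.004900 + 0.001369 + 0.049373 + 0.021934 + 0.069380 + 0.000272 = 0.202299
B = 1 / 0.202299 = 4.9432
Bₛ = (B − 1)/(n − 1) = (4.9432 − 1)/(9 − 1) = 3.9432/8 = 0.4929

0.49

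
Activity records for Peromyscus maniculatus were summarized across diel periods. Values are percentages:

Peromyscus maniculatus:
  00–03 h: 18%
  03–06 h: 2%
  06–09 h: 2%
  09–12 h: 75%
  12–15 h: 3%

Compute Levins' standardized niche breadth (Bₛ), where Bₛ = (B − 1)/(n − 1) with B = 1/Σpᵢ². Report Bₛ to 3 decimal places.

0.169

Convert percentages to proportions (divide by 100).
Σpᵢ² = 0.18² + 0.02² + 0.02² + 0.75² + 0.03² = 0.0324 + 0.0004 + 0.0004 + 0.5625 + 0.0009 = 0.5966
B = 1 / 0.5966 = 1.67616
Bₛ = (B − 1)/(n − 1) = (1.67616 − 1)/(5 − 1) = 0.67616/4 = 0.16904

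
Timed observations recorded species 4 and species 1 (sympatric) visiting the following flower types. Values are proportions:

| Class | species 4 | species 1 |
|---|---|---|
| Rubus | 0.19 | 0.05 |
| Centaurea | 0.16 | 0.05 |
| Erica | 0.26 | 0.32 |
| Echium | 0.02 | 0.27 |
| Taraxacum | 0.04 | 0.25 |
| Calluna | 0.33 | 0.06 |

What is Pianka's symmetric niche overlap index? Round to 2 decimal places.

Σ p₁ᵢp₂ᵢ = 0.0095 + 0.0080 + 0.0832 + 0.0054 + 0.0100 + 0.0198 = 0.1359
Σp_1ᵢ² = 0.19² + 0.16² + 0.26² + 0.02² + 0.04² + 0.33² = 0.0361 + 0.0256 + 0.0676 + 0.0004 + 0.0016 + 0.1089 = 0.2402
Σp_2ᵢ² = 0.05² + 0.05² + 0.32² + 0.27² + 0.25² + 0.06² = 0.0025 + 0.0025 + 0.1024 + 0.0729 + 0.0625 + 0.0036 = 0.2464
O = 0.1359 / √(0.2402 × 0.2464) = 0.1359 / 0.24328 = 0.5586

0.56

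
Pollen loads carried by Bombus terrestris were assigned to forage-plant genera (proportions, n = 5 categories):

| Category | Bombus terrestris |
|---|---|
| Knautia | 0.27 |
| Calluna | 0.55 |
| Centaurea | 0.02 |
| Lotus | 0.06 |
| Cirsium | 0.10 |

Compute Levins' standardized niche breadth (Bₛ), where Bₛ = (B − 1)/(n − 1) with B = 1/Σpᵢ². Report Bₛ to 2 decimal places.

Σpᵢ² = 0.27² + 0.55² + 0.02² + 0.06² + 0.10² = 0.0729 + 0.3025 + 0.0004 + 0.0036 + 0.0100 = 0.3894
B = 1 / 0.3894 = 2.5681
Bₛ = (B − 1)/(n − 1) = (2.5681 − 1)/(5 − 1) = 1.5681/4 = 0.3920

0.39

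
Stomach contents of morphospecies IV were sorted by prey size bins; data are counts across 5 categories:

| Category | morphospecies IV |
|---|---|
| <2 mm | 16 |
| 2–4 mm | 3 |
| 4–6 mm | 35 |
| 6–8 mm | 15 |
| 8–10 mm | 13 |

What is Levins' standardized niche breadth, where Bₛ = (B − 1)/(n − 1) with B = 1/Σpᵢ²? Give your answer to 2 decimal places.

Proportions for morphospecies IV (n=82): 16/82=0.1951, 3/82=0.0366, 35/82=0.4268, 15/82=0.1829, 13/82=0.1585
Σpᵢ² = 0.1951² + 0.0366² + 0.4268² + 0.1829² + 0.1585² = 0.038064 + 0.001340 + 0.182158 + 0.033452 + 0.025122 = 0.280136
B = 1 / 0.280136 = 3.5697
Bₛ = (B − 1)/(n − 1) = (3.5697 − 1)/(5 − 1) = 2.5697/4 = 0.6424

0.64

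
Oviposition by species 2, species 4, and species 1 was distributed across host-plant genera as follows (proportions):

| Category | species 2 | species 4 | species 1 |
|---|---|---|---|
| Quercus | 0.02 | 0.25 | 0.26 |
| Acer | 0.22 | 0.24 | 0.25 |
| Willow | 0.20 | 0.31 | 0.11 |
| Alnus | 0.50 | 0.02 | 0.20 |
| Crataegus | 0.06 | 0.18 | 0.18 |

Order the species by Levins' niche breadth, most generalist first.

species 1 > species 4 > species 2

Σp_2ᵢ² = 0.02² + 0.22² + 0.20² + 0.50² + 0.06² = 0.0004 + 0.0484 + 0.0400 + 0.2500 + 0.0036 = 0.3424
B_2 = 1 / 0.3424 = 2.9206
Σp_4ᵢ² = 0.25² + 0.24² + 0.31² + 0.02² + 0.18² = 0.0625 + 0.0576 + 0.0961 + 0.0004 + 0.0324 = 0.2490
B_4 = 1 / 0.2490 = 4.0161
Σp_1ᵢ² = 0.26² + 0.25² + 0.11² + 0.20² + 0.18² = 0.0676 + 0.0625 + 0.0121 + 0.0400 + 0.0324 = 0.2146
B_1 = 1 / 0.2146 = 4.6598
Ranking by B (broadest → narrowest): species 1 (4.66) > species 4 (4.02) > species 2 (2.92)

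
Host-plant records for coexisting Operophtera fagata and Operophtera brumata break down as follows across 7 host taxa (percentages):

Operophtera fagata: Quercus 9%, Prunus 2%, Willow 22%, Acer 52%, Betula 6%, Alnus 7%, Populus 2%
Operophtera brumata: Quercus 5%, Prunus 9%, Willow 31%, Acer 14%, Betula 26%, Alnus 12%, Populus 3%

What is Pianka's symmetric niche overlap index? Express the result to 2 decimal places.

0.65

Convert percentages to proportions (divide by 100).
Σ p₁ᵢp₂ᵢ = 0.0045 + 0.0018 + 0.0682 + 0.0728 + 0.0156 + 0.0084 + 0.0006 = 0.1719
Σp_1ᵢ² = 0.09² + 0.02² + 0.22² + 0.52² + 0.06² + 0.07² + 0.02² = 0.0081 + 0.0004 + 0.0484 + 0.2704 + 0.0036 + 0.0049 + 0.0004 = 0.3362
Σp_2ᵢ² = 0.05² + 0.09² + 0.31² + 0.14² + 0.26² + 0.12² + 0.03² = 0.0025 + 0.0081 + 0.0961 + 0.0196 + 0.0676 + 0.0144 + 0.0009 = 0.2092
O = 0.1719 / √(0.3362 × 0.2092) = 0.1719 / 0.26520 = 0.6482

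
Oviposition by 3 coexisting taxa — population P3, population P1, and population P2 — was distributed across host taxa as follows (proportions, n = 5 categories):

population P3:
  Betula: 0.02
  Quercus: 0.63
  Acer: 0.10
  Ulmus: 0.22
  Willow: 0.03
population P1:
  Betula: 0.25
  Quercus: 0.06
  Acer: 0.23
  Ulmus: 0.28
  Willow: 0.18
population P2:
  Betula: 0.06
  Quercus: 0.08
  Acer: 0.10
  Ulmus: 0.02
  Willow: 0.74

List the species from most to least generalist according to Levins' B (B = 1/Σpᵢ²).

Σp_P3ᵢ² = 0.02² + 0.63² + 0.10² + 0.22² + 0.03² = 0.0004 + 0.3969 + 0.0100 + 0.0484 + 0.0009 = 0.4566
B_P3 = 1 / 0.4566 = 2.1901
Σp_P1ᵢ² = 0.25² + 0.06² + 0.23² + 0.28² + 0.18² = 0.0625 + 0.0036 + 0.0529 + 0.0784 + 0.0324 = 0.2298
B_P1 = 1 / 0.2298 = 4.3516
Σp_P2ᵢ² = 0.06² + 0.08² + 0.10² + 0.02² + 0.74² = 0.0036 + 0.0064 + 0.0100 + 0.0004 + 0.5476 = 0.5680
B_P2 = 1 / 0.5680 = 1.7606
Ranking by B (broadest → narrowest): population P1 (4.35) > population P3 (2.19) > population P2 (1.76)

population P1 > population P3 > population P2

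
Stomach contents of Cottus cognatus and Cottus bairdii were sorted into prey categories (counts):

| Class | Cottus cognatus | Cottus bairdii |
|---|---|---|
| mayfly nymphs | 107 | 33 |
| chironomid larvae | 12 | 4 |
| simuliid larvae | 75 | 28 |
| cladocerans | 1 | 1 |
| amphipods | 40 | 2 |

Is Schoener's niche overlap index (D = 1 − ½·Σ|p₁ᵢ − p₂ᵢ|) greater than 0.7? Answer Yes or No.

Yes

Proportions for Cottus cognatus (n=235): 107/235=0.4553, 12/235=0.0511, 75/235=0.3191, 1/235=0.0043, 40/235=0.1702
Proportions for Cottus bairdii (n=68): 33/68=0.4853, 4/68=0.0588, 28/68=0.4118, 1/68=0.0147, 2/68=0.0294
Σ|p₁ᵢ − p₂ᵢ| = 0.0300 + 0.0077 + 0.0927 + 0.0104 + 0.1408 = 0.2816
D = 1 − ½ × 0.2816 = 1 − 0.14080 = 0.85920
D = 0.85920 > 0.7 → Yes.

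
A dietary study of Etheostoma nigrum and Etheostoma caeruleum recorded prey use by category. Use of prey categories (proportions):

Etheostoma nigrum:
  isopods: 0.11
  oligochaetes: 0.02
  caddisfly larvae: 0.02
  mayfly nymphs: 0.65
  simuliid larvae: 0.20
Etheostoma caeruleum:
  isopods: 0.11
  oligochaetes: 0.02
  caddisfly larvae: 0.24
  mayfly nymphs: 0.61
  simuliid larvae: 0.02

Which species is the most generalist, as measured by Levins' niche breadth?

Etheostoma caeruleum

Σp_nigrᵢ² = 0.11² + 0.02² + 0.02² + 0.65² + 0.20² = 0.0121 + 0.0004 + 0.0004 + 0.4225 + 0.0400 = 0.4754
B_nigr = 1 / 0.4754 = 2.1035
Σp_caerᵢ² = 0.11² + 0.02² + 0.24² + 0.61² + 0.02² = 0.0121 + 0.0004 + 0.0576 + 0.3721 + 0.0004 = 0.4426
B_caer = 1 / 0.4426 = 2.2594
Highest B → broadest niche (most generalist): Etheostoma caeruleum (B = 2.26).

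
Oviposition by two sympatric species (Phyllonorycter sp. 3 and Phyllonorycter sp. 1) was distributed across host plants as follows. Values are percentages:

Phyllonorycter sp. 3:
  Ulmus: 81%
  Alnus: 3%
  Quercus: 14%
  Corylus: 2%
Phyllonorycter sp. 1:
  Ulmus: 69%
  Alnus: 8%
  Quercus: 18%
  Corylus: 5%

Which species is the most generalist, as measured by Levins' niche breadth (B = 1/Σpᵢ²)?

Convert percentages to proportions (divide by 100).
Σp_3ᵢ² = 0.81² + 0.03² + 0.14² + 0.02² = 0.6561 + 0.0009 + 0.0196 + 0.0004 = 0.6770
B_3 = 1 / 0.6770 = 1.4771
Σp_1ᵢ² = 0.69² + 0.08² + 0.18² + 0.05² = 0.4761 + 0.0064 + 0.0324 + 0.0025 = 0.5174
B_1 = 1 / 0.5174 = 1.9327
Highest B → broadest niche (most generalist): Phyllonorycter sp. 1 (B = 1.93).

Phyllonorycter sp. 1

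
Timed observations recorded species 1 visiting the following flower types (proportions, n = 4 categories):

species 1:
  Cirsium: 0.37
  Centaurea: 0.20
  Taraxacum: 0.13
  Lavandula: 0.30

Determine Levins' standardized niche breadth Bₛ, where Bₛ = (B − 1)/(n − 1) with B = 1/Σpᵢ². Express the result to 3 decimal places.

Σpᵢ² = 0.37² + 0.20² + 0.13² + 0.30² = 0.1369 + 0.0400 + 0.0169 + 0.0900 = 0.2838
B = 1 / 0.2838 = 3.52361
Bₛ = (B − 1)/(n − 1) = (3.52361 − 1)/(4 − 1) = 2.52361/3 = 0.84120

0.841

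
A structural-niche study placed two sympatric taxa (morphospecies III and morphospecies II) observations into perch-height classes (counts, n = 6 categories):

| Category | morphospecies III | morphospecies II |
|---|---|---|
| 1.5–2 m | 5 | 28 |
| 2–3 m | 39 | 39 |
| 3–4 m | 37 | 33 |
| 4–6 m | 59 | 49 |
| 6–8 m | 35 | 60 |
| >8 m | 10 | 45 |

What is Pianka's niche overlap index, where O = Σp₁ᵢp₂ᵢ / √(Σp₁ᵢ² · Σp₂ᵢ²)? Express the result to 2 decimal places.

Proportions for morphospecies III (n=185): 5/185=0.0270, 39/185=0.2108, 37/185=0.2000, 59/185=0.3189, 35/185=0.1892, 10/185=0.0541
Proportions for morphospecies II (n=254): 28/254=0.1102, 39/254=0.1535, 33/254=0.1299, 49/254=0.1929, 60/254=0.2362, 45/254=0.1772
Σ p₁ᵢp₂ᵢ = 0.002975 + 0.032358 + 0.025980 + 0.061516 + 0.044689 + 0.009587 = 0.177105
Σp_1ᵢ² = 0.0270² + 0.2108² + 0.2000² + 0.3189² + 0.1892² + 0.0541² = 0.000729 + 0.044437 + 0.040000 + 0.101697 + 0.035797 + 0.002927 = 0.225587
Σp_2ᵢ² = 0.1102² + 0.1535² + 0.1299² + 0.1929² + 0.2362² + 0.1772² = 0.012144 + 0.023562 + 0.016874 + 0.037210 + 0.055790 + 0.031400 = 0.176980
O = 0.177105 / √(0.225587 × 0.176980) = 0.177105 / 0.1998109 = 0.8864

0.89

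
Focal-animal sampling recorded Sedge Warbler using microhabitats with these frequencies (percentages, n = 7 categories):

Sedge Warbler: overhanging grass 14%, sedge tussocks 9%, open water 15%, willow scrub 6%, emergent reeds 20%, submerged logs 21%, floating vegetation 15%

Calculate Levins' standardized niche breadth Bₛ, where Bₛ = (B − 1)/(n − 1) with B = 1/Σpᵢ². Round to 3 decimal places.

0.872

Convert percentages to proportions (divide by 100).
Σpᵢ² = 0.14² + 0.09² + 0.15² + 0.06² + 0.20² + 0.21² + 0.15² = 0.0196 + 0.0081 + 0.0225 + 0.0036 + 0.0400 + 0.0441 + 0.0225 = 0.1604
B = 1 / 0.1604 = 6.23441
Bₛ = (B − 1)/(n − 1) = (6.23441 − 1)/(7 − 1) = 5.23441/6 = 0.87240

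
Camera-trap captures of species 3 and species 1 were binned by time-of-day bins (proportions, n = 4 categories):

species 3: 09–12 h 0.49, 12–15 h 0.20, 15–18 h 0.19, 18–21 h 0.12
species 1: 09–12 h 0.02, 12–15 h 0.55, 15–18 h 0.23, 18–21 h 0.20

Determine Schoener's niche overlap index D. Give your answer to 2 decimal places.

Σ|p₁ᵢ − p₂ᵢ| = 0.47 + 0.35 + 0.04 + 0.08 = 0.94
D = 1 − ½ × 0.94 = 1 − 0.470 = 0.5300

0.53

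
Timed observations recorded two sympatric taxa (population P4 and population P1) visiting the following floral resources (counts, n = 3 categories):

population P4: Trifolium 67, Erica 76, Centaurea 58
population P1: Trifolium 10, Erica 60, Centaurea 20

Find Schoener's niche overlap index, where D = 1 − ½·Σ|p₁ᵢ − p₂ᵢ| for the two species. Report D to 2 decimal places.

0.71

Proportions for population P4 (n=201): 67/201=0.3333, 76/201=0.3781, 58/201=0.2886
Proportions for population P1 (n=90): 10/90=0.1111, 60/90=0.6667, 20/90=0.2222
Σ|p₁ᵢ − p₂ᵢ| = 0.2222 + 0.2886 + 0.0664 = 0.5772
D = 1 − ½ × 0.5772 = 1 − 0.28860 = 0.71140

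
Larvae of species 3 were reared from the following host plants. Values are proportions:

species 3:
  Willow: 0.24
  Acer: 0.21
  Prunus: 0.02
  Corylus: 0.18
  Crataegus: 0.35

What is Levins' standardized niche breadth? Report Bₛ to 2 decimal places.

0.72

Σpᵢ² = 0.24² + 0.21² + 0.02² + 0.18² + 0.35² = 0.0576 + 0.0441 + 0.0004 + 0.0324 + 0.1225 = 0.2570
B = 1 / 0.2570 = 3.8911
Bₛ = (B − 1)/(n − 1) = (3.8911 − 1)/(5 − 1) = 2.8911/4 = 0.7228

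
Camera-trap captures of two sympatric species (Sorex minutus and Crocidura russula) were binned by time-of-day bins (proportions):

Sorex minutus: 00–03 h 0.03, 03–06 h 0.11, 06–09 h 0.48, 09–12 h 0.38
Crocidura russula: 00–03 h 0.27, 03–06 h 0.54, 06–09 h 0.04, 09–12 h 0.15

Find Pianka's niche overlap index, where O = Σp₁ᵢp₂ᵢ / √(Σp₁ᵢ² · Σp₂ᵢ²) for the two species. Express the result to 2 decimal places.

Σ p₁ᵢp₂ᵢ = 0.0081 + 0.0594 + 0.0192 + 0.0570 = 0.1437
Σp_1ᵢ² = 0.03² + 0.11² + 0.48² + 0.38² = 0.0009 + 0.0121 + 0.2304 + 0.1444 = 0.3878
Σp_2ᵢ² = 0.27² + 0.54² + 0.04² + 0.15² = 0.0729 + 0.2916 + 0.0016 + 0.0225 = 0.3886
O = 0.1437 / √(0.3878 × 0.3886) = 0.1437 / 0.38820 = 0.3702

0.37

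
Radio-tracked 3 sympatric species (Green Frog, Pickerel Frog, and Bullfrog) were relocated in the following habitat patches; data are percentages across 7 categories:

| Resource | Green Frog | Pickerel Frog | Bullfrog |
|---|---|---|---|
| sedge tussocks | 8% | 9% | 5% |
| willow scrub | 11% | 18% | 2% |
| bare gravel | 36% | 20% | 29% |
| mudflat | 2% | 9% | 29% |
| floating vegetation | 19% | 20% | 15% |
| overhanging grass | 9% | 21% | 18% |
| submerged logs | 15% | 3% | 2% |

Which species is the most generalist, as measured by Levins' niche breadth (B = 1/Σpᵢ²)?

Pickerel Frog

Convert percentages to proportions (divide by 100).
Σp_Greeᵢ² = 0.08² + 0.11² + 0.36² + 0.02² + 0.19² + 0.09² + 0.15² = 0.0064 + 0.0121 + 0.1296 + 0.0004 + 0.0361 + 0.0081 + 0.0225 = 0.2152
B_Gree = 1 / 0.2152 = 4.6468
Σp_Pickᵢ² = 0.09² + 0.18² + 0.20² + 0.09² + 0.20² + 0.21² + 0.03² = 0.0081 + 0.0324 + 0.0400 + 0.0081 + 0.0400 + 0.0441 + 0.0009 = 0.1736
B_Pick = 1 / 0.1736 = 5.7604
Σp_Bullᵢ² = 0.05² + 0.02² + 0.29² + 0.29² + 0.15² + 0.18² + 0.02² = 0.0025 + 0.0004 + 0.0841 + 0.0841 + 0.0225 + 0.0324 + 0.0004 = 0.2264
B_Bull = 1 / 0.2264 = 4.4170
Highest B → broadest niche (most generalist): Pickerel Frog (B = 5.76).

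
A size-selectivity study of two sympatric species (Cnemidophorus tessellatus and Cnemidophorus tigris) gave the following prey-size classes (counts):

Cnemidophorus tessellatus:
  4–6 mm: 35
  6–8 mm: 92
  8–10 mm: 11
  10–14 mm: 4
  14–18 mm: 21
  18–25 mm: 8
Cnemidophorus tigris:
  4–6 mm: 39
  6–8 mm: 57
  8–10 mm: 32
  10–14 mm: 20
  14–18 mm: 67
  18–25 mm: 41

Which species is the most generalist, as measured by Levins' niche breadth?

Proportions for Cnemidophorus tessellatus (n=171): 35/171=0.2047, 92/171=0.5380, 11/171=0.0643, 4/171=0.0234, 21/171=0.1228, 8/171=0.0468
Proportions for Cnemidophorus tigris (n=256): 39/256=0.1523, 57/256=0.2227, 32/256=0.1250, 20/256=0.0781, 67/256=0.2617, 41/256=0.1602
Σp_tessᵢ² = 0.2047² + 0.5380² + 0.0643² + 0.0234² + 0.1228² + 0.0468² = 0.041902 + 0.289444 + 0.004134 + 0.000548 + 0.015080 + 0.002190 = 0.353298
B_tess = 1 / 0.353298 = 2.8305
Σp_tigrᵢ² = 0.1523² + 0.2227² + 0.1250² + 0.0781² + 0.2617² + 0.1602² = 0.023195 + 0.049595 + 0.015625 + 0.006100 + 0.068487 + 0.025664 = 0.188666
B_tigr = 1 / 0.188666 = 5.3004
Highest B → broadest niche (most generalist): Cnemidophorus tigris (B = 5.30).

Cnemidophorus tigris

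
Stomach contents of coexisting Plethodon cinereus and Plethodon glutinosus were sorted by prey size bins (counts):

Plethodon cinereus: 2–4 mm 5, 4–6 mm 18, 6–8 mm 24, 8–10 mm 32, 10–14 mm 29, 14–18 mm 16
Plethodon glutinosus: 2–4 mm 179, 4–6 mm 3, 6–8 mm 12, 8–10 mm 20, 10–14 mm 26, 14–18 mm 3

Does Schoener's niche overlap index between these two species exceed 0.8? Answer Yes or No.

Proportions for Plethodon cinereus (n=124): 5/124=0.0403, 18/124=0.1452, 24/124=0.1935, 32/124=0.2581, 29/124=0.2339, 16/124=0.1290
Proportions for Plethodon glutinosus (n=243): 179/243=0.7366, 3/243=0.0123, 12/243=0.0494, 20/243=0.0823, 26/243=0.1070, 3/243=0.0123
Σ|p₁ᵢ − p₂ᵢ| = 0.6963 + 0.1329 + 0.1441 + 0.1758 + 0.1269 + 0.1167 = 1.3927
D = 1 − ½ × 1.3927 = 1 − 0.69635 = 0.30365
D = 0.30365 < 0.8 → No.

No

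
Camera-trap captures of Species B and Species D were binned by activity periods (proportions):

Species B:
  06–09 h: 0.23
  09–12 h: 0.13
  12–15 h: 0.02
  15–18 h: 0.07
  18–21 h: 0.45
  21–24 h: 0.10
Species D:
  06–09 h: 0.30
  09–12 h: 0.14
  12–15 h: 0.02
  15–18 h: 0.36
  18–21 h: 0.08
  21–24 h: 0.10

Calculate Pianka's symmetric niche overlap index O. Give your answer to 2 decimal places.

0.59

Σ p₁ᵢp₂ᵢ = 0.0690 + 0.0182 + 0.0004 + 0.0252 + 0.0360 + 0.0100 = 0.1588
Σp_1ᵢ² = 0.23² + 0.13² + 0.02² + 0.07² + 0.45² + 0.10² = 0.0529 + 0.0169 + 0.0004 + 0.0049 + 0.2025 + 0.0100 = 0.2876
Σp_2ᵢ² = 0.30² + 0.14² + 0.02² + 0.36² + 0.08² + 0.10² = 0.0900 + 0.0196 + 0.0004 + 0.1296 + 0.0064 + 0.0100 = 0.2560
O = 0.1588 / √(0.2876 × 0.2560) = 0.1588 / 0.27134 = 0.5852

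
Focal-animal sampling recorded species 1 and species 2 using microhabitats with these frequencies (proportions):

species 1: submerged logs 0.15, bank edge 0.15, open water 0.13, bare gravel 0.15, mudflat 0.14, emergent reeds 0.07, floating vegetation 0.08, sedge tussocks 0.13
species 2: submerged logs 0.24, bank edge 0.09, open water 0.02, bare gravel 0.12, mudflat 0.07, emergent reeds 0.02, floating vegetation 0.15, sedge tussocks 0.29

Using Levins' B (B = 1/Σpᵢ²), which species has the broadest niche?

Σp_1ᵢ² = 0.15² + 0.15² + 0.13² + 0.15² + 0.14² + 0.07² + 0.08² + 0.13² = 0.0225 + 0.0225 + 0.0169 + 0.0225 + 0.0196 + 0.0049 + 0.0064 + 0.0169 = 0.1322
B_1 = 1 / 0.1322 = 7.5643
Σp_2ᵢ² = 0.24² + 0.09² + 0.02² + 0.12² + 0.07² + 0.02² + 0.15² + 0.29² = 0.0576 + 0.0081 + 0.0004 + 0.0144 + 0.0049 + 0.0004 + 0.0225 + 0.0841 = 0.1924
B_2 = 1 / 0.1924 = 5.1975
Highest B → broadest niche (most generalist): species 1 (B = 7.56).

species 1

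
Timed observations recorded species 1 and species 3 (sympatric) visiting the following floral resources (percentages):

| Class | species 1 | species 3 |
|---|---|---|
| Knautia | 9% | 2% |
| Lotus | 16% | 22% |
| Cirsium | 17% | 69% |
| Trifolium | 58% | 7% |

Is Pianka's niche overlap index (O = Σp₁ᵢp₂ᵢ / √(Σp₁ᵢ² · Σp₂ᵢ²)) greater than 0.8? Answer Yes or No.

Convert percentages to proportions (divide by 100).
Σ p₁ᵢp₂ᵢ = 0.0018 + 0.0352 + 0.1173 + 0.0406 = 0.1949
Σp_1ᵢ² = 0.09² + 0.16² + 0.17² + 0.58² = 0.0081 + 0.0256 + 0.0289 + 0.3364 = 0.3990
Σp_2ᵢ² = 0.02² + 0.22² + 0.69² + 0.07² = 0.0004 + 0.0484 + 0.4761 + 0.0049 = 0.5298
O = 0.1949 / √(0.3990 × 0.5298) = 0.1949 / 0.45977 = 0.4239
O = 0.4239 < 0.8 → No.

No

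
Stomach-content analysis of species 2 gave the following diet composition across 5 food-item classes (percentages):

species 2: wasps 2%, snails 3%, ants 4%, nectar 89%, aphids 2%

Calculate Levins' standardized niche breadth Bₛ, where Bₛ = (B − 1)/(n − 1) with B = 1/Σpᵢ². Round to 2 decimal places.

0.06

Convert percentages to proportions (divide by 100).
Σpᵢ² = 0.02² + 0.03² + 0.04² + 0.89² + 0.02² = 0.0004 + 0.0009 + 0.0016 + 0.7921 + 0.0004 = 0.7954
B = 1 / 0.7954 = 1.2572
Bₛ = (B − 1)/(n − 1) = (1.2572 − 1)/(5 − 1) = 0.2572/4 = 0.0643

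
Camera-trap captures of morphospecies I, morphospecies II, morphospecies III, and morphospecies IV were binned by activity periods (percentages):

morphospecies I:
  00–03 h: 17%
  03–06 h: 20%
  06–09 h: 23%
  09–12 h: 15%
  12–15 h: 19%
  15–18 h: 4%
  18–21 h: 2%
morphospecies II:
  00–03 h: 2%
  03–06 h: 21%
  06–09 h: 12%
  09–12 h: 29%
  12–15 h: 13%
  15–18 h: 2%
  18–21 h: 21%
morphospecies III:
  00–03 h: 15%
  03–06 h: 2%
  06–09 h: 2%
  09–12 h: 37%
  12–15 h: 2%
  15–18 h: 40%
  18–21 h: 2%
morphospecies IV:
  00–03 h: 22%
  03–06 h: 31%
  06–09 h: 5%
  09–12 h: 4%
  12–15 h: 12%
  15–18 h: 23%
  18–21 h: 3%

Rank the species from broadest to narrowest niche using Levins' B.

Convert percentages to proportions (divide by 100).
Σp_Iᵢ² = 0.17² + 0.20² + 0.23² + 0.15² + 0.19² + 0.04² + 0.02² = 0.0289 + 0.0400 + 0.0529 + 0.0225 + 0.0361 + 0.0016 + 0.0004 = 0.1824
B_I = 1 / 0.1824 = 5.4825
Σp_IIᵢ² = 0.02² + 0.21² + 0.12² + 0.29² + 0.13² + 0.02² + 0.21² = 0.0004 + 0.0441 + 0.0144 + 0.0841 + 0.0169 + 0.0004 + 0.0441 = 0.2044
B_II = 1 / 0.2044 = 4.8924
Σp_IIIᵢ² = 0.15² + 0.02² + 0.02² + 0.37² + 0.02² + 0.40² + 0.02² = 0.0225 + 0.0004 + 0.0004 + 0.1369 + 0.0004 + 0.1600 + 0.0004 = 0.3210
B_III = 1 / 0.3210 = 3.1153
Σp_IVᵢ² = 0.22² + 0.31² + 0.05² + 0.04² + 0.12² + 0.23² + 0.03² = 0.0484 + 0.0961 + 0.0025 + 0.0016 + 0.0144 + 0.0529 + 0.0009 = 0.2168
B_IV = 1 / 0.2168 = 4.6125
Ranking by B (broadest → narrowest): morphospecies I (5.48) > morphospecies II (4.89) > morphospecies IV (4.61) > morphospecies III (3.12)

morphospecies I > morphospecies II > morphospecies IV > morphospecies III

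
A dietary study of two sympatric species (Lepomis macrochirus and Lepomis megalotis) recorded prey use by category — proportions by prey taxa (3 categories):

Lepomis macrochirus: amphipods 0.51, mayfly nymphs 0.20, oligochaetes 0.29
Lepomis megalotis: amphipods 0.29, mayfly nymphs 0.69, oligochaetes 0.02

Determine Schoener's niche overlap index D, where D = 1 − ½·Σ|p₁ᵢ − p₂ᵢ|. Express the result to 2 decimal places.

0.51

Σ|p₁ᵢ − p₂ᵢ| = 0.22 + 0.49 + 0.27 = 0.98
D = 1 − ½ × 0.98 = 1 − 0.490 = 0.5100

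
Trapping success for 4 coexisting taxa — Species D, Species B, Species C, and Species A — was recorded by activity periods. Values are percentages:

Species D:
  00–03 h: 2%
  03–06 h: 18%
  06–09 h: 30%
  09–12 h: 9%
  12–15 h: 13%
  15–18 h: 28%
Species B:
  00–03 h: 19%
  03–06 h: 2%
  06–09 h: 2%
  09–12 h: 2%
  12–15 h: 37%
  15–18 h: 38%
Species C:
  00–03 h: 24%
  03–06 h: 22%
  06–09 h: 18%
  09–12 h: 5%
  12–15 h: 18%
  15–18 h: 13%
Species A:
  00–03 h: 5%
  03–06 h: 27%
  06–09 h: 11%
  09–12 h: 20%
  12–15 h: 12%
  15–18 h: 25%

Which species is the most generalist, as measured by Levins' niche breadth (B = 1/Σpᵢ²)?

Convert percentages to proportions (divide by 100).
Σp_Dᵢ² = 0.02² + 0.18² + 0.30² + 0.09² + 0.13² + 0.28² = 0.0004 + 0.0324 + 0.0900 + 0.0081 + 0.0169 + 0.0784 = 0.2262
B_D = 1 / 0.2262 = 4.4209
Σp_Bᵢ² = 0.19² + 0.02² + 0.02² + 0.02² + 0.37² + 0.38² = 0.0361 + 0.0004 + 0.0004 + 0.0004 + 0.1369 + 0.1444 = 0.3186
B_B = 1 / 0.3186 = 3.1387
Σp_Cᵢ² = 0.24² + 0.22² + 0.18² + 0.05² + 0.18² + 0.13² = 0.0576 + 0.0484 + 0.0324 + 0.0025 + 0.0324 + 0.0169 = 0.1902
B_C = 1 / 0.1902 = 5.2576
Σp_Aᵢ² = 0.05² + 0.27² + 0.11² + 0.20² + 0.12² + 0.25² = 0.0025 + 0.0729 + 0.0121 + 0.0400 + 0.0144 + 0.0625 = 0.2044
B_A = 1 / 0.2044 = 4.8924
Highest B → broadest niche (most generalist): Species C (B = 5.26).

Species C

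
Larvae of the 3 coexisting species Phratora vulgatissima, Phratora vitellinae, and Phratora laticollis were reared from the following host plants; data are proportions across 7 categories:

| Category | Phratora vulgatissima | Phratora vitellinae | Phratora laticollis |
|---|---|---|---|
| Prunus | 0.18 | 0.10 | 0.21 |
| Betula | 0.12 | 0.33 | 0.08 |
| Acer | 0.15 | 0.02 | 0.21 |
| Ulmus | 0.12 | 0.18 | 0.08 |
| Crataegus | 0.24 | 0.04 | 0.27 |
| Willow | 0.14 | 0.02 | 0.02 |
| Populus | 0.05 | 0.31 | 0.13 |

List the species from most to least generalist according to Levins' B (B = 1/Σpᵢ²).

Phratora vulgatissima > Phratora laticollis > Phratora vitellinae

Σp_vulgᵢ² = 0.18² + 0.12² + 0.15² + 0.12² + 0.24² + 0.14² + 0.05² = 0.0324 + 0.0144 + 0.0225 + 0.0144 + 0.0576 + 0.0196 + 0.0025 = 0.1634
B_vulg = 1 / 0.1634 = 6.1200
Σp_viteᵢ² = 0.10² + 0.33² + 0.02² + 0.18² + 0.04² + 0.02² + 0.31² = 0.0100 + 0.1089 + 0.0004 + 0.0324 + 0.0016 + 0.0004 + 0.0961 = 0.2498
B_vite = 1 / 0.2498 = 4.0032
Σp_latiᵢ² = 0.21² + 0.08² + 0.21² + 0.08² + 0.27² + 0.02² + 0.13² = 0.0441 + 0.0064 + 0.0441 + 0.0064 + 0.0729 + 0.0004 + 0.0169 = 0.1912
B_lati = 1 / 0.1912 = 5.2301
Ranking by B (broadest → narrowest): Phratora vulgatissima (6.12) > Phratora laticollis (5.23) > Phratora vitellinae (4.00)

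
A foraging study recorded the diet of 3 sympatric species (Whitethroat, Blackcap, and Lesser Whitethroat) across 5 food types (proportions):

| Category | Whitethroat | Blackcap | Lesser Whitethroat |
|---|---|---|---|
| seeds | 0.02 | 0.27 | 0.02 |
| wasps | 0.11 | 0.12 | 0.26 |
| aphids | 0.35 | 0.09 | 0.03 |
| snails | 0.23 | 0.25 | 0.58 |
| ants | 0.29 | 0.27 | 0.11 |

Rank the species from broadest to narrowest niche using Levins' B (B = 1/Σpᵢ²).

Blackcap > Whitethroat > Lesser Whitethroat

Σp_Whitᵢ² = 0.02² + 0.11² + 0.35² + 0.23² + 0.29² = 0.0004 + 0.0121 + 0.1225 + 0.0529 + 0.0841 = 0.2720
B_Whit = 1 / 0.2720 = 3.6765
Σp_Blacᵢ² = 0.27² + 0.12² + 0.09² + 0.25² + 0.27² = 0.0729 + 0.0144 + 0.0081 + 0.0625 + 0.0729 = 0.2308
B_Blac = 1 / 0.2308 = 4.3328
Σp_Lessᵢ² = 0.02² + 0.26² + 0.03² + 0.58² + 0.11² = 0.0004 + 0.0676 + 0.0009 + 0.3364 + 0.0121 = 0.4174
B_Less = 1 / 0.4174 = 2.3958
Ranking by B (broadest → narrowest): Blackcap (4.33) > Whitethroat (3.68) > Lesser Whitethroat (2.40)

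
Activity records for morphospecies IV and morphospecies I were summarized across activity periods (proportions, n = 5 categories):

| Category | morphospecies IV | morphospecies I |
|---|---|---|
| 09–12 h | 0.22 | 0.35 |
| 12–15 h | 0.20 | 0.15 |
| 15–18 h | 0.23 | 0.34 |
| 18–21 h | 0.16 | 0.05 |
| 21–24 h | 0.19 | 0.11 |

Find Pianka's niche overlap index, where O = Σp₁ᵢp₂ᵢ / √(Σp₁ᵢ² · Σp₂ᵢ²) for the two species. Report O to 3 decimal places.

Σ p₁ᵢp₂ᵢ = 0.0770 + 0.0300 + 0.0782 + 0.0080 + 0.0209 = 0.2141
Σp_1ᵢ² = 0.22² + 0.20² + 0.23² + 0.16² + 0.19² = 0.0484 + 0.0400 + 0.0529 + 0.0256 + 0.0361 = 0.2030
Σp_2ᵢ² = 0.35² + 0.15² + 0.34² + 0.05² + 0.11² = 0.1225 + 0.0225 + 0.1156 + 0.0025 + 0.0121 = 0.2752
O = 0.2141 / √(0.2030 × 0.2752) = 0.2141 / 0.236359 = 0.90583

0.906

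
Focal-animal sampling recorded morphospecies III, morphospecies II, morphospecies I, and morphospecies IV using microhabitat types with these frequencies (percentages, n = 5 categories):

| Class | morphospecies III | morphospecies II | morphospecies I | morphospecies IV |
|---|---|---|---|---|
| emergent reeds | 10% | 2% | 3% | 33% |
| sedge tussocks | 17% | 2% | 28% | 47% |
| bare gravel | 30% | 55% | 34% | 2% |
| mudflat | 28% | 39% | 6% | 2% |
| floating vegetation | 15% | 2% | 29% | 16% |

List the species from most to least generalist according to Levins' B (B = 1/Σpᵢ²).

Convert percentages to proportions (divide by 100).
Σp_IIIᵢ² = 0.10² + 0.17² + 0.30² + 0.28² + 0.15² = 0.0100 + 0.0289 + 0.0900 + 0.0784 + 0.0225 = 0.2298
B_III = 1 / 0.2298 = 4.3516
Σp_IIᵢ² = 0.02² + 0.02² + 0.55² + 0.39² + 0.02² = 0.0004 + 0.0004 + 0.3025 + 0.1521 + 0.0004 = 0.4558
B_II = 1 / 0.4558 = 2.1939
Σp_Iᵢ² = 0.03² + 0.28² + 0.34² + 0.06² + 0.29² = 0.0009 + 0.0784 + 0.1156 + 0.0036 + 0.0841 = 0.2826
B_I = 1 / 0.2826 = 3.5386
Σp_IVᵢ² = 0.33² + 0.47² + 0.02² + 0.02² + 0.16² = 0.1089 + 0.2209 + 0.0004 + 0.0004 + 0.0256 = 0.3562
B_IV = 1 / 0.3562 = 2.8074
Ranking by B (broadest → narrowest): morphospecies III (4.35) > morphospecies I (3.54) > morphospecies IV (2.81) > morphospecies II (2.19)

morphospecies III > morphospecies I > morphospecies IV > morphospecies II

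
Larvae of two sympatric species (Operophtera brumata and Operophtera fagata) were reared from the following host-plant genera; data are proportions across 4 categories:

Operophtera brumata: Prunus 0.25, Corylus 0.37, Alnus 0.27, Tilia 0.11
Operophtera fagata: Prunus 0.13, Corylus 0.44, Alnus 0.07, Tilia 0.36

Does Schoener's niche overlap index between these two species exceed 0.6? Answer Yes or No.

Σ|p₁ᵢ − p₂ᵢ| = 0.12 + 0.07 + 0.20 + 0.25 = 0.64
D = 1 − ½ × 0.64 = 1 − 0.320 = 0.6800
D = 0.6800 > 0.6 → Yes.

Yes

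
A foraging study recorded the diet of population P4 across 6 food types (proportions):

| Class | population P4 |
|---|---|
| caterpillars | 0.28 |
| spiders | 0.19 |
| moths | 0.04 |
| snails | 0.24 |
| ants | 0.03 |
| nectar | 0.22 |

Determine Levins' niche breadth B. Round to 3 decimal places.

Σpᵢ² = 0.28² + 0.19² + 0.04² + 0.24² + 0.03² + 0.22² = 0.0784 + 0.0361 + 0.0016 + 0.0576 + 0.0009 + 0.0484 = 0.2230
B = 1 / 0.2230 = 4.48430

4.484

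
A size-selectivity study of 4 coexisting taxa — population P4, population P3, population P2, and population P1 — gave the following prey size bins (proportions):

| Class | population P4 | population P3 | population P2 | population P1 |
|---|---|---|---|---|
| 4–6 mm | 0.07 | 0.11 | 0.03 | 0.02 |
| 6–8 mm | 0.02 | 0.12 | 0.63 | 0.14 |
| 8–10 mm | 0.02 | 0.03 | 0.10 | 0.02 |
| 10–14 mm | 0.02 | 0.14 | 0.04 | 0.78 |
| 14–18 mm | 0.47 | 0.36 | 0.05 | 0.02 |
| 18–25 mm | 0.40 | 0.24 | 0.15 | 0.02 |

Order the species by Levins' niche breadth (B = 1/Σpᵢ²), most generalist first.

population P3 > population P4 > population P2 > population P1

Σp_P4ᵢ² = 0.07² + 0.02² + 0.02² + 0.02² + 0.47² + 0.40² = 0.0049 + 0.0004 + 0.0004 + 0.0004 + 0.2209 + 0.1600 = 0.3870
B_P4 = 1 / 0.3870 = 2.5840
Σp_P3ᵢ² = 0.11² + 0.12² + 0.03² + 0.14² + 0.36² + 0.24² = 0.0121 + 0.0144 + 0.0009 + 0.0196 + 0.1296 + 0.0576 = 0.2342
B_P3 = 1 / 0.2342 = 4.2699
Σp_P2ᵢ² = 0.03² + 0.63² + 0.10² + 0.04² + 0.05² + 0.15² = 0.0009 + 0.3969 + 0.0100 + 0.0016 + 0.0025 + 0.0225 = 0.4344
B_P2 = 1 / 0.4344 = 2.3020
Σp_P1ᵢ² = 0.02² + 0.14² + 0.02² + 0.78² + 0.02² + 0.02² = 0.0004 + 0.0196 + 0.0004 + 0.6084 + 0.0004 + 0.0004 = 0.6296
B_P1 = 1 / 0.6296 = 1.5883
Ranking by B (broadest → narrowest): population P3 (4.27) > population P4 (2.58) > population P2 (2.30) > population P1 (1.59)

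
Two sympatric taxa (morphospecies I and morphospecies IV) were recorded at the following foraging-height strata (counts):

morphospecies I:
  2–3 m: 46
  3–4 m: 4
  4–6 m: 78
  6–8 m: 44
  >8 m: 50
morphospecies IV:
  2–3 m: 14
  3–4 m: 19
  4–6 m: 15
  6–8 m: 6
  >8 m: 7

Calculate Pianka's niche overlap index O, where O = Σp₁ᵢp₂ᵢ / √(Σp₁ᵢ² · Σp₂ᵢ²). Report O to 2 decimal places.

0.76

Proportions for morphospecies I (n=222): 46/222=0.2072, 4/222=0.0180, 78/222=0.3514, 44/222=0.1982, 50/222=0.2252
Proportions for morphospecies IV (n=61): 14/61=0.2295, 19/61=0.3115, 15/61=0.2459, 6/61=0.0984, 7/61=0.1148
Σ p₁ᵢp₂ᵢ = 0.047552 + 0.005607 + 0.086409 + 0.019503 + 0.025853 = 0.184924
Σp_1ᵢ² = 0.2072² + 0.0180² + 0.3514² + 0.1982² + 0.2252² = 0.042932 + 0.000324 + 0.123482 + 0.039283 + 0.050715 = 0.256736
Σp_2ᵢ² = 0.2295² + 0.3115² + 0.2459² + 0.0984² + 0.1148² = 0.052670 + 0.097032 + 0.060467 + 0.009683 + 0.013179 = 0.233031
O = 0.184924 / √(0.256736 × 0.233031) = 0.184924 / 0.2445965 = 0.7560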